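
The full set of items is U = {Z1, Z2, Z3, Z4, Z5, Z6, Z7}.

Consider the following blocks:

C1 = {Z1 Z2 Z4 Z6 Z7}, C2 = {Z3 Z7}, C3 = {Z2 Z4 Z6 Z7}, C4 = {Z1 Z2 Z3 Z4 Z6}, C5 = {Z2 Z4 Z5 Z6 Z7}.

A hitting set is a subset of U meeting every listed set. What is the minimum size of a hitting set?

2

Take H = {Z3, Z6}. Each listed block contains at least one of these, so H is a hitting set of size 2.
No single item lies in every block, so at least 2 are needed and 2 is optimal.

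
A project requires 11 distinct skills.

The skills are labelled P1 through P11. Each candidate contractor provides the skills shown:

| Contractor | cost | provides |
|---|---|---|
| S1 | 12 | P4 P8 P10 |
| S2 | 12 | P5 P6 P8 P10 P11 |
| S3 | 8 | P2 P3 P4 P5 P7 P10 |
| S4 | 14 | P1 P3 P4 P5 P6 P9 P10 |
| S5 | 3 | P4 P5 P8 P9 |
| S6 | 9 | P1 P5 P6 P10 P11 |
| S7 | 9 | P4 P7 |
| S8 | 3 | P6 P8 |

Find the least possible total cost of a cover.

20

S3, S5, S6 together cover every skill (S3 ∪ S5 ∪ S6 = {P1, P2, P3, P4, P5, P6, P7, P8, P9, P10, P11}); total cost 8 + 3 + 9 = 20.
No covering selection has total cost below 20.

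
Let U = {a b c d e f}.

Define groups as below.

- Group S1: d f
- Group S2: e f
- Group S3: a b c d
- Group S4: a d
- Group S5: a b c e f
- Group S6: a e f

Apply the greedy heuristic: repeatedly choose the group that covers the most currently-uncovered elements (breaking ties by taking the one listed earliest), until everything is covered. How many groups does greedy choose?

2

Greedy: pick S5 (covers 5 new) → pick S1 (covers 1 new). Total picks: 2.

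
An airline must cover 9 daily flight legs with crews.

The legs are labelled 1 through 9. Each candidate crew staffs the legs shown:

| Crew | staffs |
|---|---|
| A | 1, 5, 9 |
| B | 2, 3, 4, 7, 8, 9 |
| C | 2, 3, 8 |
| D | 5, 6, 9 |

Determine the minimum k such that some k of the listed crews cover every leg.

A and B and D together: A ∪ B ∪ D = {1, 2, 3, 4, 5, 6, 7, 8, 9} — every leg is covered.
Only A contains 1, so A is forced; the remaining 6 legs need at least 2 more crews (each remaining crew adds at most 5) — so at least 3 crews are needed, and 3 is optimal.

3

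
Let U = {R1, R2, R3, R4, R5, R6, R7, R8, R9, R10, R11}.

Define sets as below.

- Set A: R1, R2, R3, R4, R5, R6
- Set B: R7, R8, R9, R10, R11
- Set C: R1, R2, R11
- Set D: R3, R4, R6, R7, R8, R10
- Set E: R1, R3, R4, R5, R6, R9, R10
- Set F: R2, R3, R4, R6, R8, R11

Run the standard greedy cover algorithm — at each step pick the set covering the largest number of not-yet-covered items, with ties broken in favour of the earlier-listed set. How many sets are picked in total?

Greedy: pick E (covers 7 new) → pick B (covers 3 new) → pick A (covers 1 new). Total picks: 3.
(The true minimum cover uses only 2 sets, so greedy is not optimal here.)

3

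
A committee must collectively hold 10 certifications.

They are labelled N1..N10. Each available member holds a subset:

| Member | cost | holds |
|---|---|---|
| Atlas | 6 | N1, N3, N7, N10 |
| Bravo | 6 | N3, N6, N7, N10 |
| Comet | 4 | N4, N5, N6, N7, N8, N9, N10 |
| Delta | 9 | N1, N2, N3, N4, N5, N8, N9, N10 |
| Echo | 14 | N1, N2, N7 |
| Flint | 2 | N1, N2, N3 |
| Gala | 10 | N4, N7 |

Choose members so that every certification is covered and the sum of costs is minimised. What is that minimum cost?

Comet, Flint together cover every certification (Comet ∪ Flint = {N1, N2, N3, N4, N5, N6, N7, N8, N9, N10}); total cost 4 + 2 = 6.
No covering selection has total cost below 6.

6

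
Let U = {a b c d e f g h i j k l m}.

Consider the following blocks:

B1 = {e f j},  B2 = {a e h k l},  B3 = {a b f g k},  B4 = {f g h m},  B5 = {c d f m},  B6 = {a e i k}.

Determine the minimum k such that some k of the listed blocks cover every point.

Take {B1, B2, B3, B5, B6}. Their union is {a, b, c, d, e, f, g, h, i, j, k, l, m}, which is all 13 points.
No 4 of the 6 blocks cover everything (all 15 combinations miss at least one point), so 5 is optimal.

5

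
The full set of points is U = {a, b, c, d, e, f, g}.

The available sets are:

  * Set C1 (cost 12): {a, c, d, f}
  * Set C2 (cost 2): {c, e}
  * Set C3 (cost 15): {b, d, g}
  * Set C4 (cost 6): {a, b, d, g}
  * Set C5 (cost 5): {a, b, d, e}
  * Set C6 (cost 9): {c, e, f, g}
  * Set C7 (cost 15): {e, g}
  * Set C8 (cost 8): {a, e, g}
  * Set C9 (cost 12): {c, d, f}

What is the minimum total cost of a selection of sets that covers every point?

C5, C6 together cover every point (C5 ∪ C6 = {a, b, c, d, e, f, g}); total cost 5 + 9 = 14.
The greedy pick C2, C4, C6 costs 17; no covering selection beats 14.

14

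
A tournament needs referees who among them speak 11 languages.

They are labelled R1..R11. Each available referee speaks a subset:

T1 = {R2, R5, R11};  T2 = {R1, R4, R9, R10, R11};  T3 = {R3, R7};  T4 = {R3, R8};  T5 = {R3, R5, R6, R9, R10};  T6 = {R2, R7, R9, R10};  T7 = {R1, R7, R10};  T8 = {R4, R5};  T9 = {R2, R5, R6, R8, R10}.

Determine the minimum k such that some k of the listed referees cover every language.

3

T2 and T3 and T9 together: T2 ∪ T3 ∪ T9 = {R1, R2, R3, R4, R5, R6, R7, R8, R9, R10, R11} — every language is covered.
Each referee has at most 5 languages, and 2·5 = 10 < 11 — so at least 3 referees are needed, and 3 is optimal.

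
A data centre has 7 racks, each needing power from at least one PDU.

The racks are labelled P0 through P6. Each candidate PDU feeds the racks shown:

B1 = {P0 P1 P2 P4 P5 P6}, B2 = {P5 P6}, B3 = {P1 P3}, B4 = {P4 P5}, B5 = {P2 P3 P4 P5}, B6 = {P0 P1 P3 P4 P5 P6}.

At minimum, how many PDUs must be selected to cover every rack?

B1 and B3 together: B1 ∪ B3 = {P0, P1, P2, P3, P4, P5, P6} — every rack is covered.
No single PDU has all 7 racks (the largest, B1, has 6), so 2 is optimal.

2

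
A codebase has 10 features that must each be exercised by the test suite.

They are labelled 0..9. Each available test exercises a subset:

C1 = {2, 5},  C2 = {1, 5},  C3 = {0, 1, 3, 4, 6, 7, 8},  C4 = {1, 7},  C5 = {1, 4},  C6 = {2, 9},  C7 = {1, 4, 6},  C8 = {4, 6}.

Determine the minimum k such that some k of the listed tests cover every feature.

C1 and C3 and C6 together: C1 ∪ C3 ∪ C6 = {0, 1, 2, 3, 4, 5, 6, 7, 8, 9} — every feature is covered.
Only C3 contains 0, so C3 is forced; the remaining 3 features need at least 2 more tests (each remaining test adds at most 2) — so at least 3 tests are needed, and 3 is optimal.

3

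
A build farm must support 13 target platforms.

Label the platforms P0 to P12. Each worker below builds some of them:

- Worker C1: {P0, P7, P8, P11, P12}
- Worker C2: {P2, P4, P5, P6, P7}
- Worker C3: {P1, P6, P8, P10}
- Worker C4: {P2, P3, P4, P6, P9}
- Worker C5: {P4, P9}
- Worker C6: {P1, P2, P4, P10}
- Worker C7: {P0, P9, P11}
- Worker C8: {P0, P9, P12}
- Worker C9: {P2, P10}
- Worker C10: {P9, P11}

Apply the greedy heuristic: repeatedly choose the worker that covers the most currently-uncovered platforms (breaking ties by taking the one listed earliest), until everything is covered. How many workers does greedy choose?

Greedy: pick C1 (covers 5 new) → pick C4 (covers 5 new) → pick C3 (covers 2 new) → pick C2 (covers 1 new). Total picks: 4.

4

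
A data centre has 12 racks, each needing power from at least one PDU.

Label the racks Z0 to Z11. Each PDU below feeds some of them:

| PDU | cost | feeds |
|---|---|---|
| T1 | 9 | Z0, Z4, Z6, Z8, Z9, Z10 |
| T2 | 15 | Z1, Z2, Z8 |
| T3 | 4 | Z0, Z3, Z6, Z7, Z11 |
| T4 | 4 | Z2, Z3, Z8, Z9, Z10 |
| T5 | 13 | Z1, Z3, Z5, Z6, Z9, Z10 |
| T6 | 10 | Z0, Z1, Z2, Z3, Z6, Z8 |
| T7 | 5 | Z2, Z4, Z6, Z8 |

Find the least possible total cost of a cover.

22

T3, T5, T7 together cover every rack (T3 ∪ T5 ∪ T7 = {Z0, Z1, Z2, Z3, Z4, Z5, Z6, Z7, Z8, Z9, Z10, Z11}); total cost 4 + 13 + 5 = 22.
The greedy pick T3, T4, T7, T5 costs 26; no covering selection beats 22.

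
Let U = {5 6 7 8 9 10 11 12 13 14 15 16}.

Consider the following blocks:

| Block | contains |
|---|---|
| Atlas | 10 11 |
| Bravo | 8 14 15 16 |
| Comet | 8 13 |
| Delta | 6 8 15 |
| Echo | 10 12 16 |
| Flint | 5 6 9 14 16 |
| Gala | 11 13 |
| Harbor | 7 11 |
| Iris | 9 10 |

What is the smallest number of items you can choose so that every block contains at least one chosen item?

4

The 4 items {8, 9, 10, 11} hit every block.
No choice of 3 items meets every block, so 4 is the minimum.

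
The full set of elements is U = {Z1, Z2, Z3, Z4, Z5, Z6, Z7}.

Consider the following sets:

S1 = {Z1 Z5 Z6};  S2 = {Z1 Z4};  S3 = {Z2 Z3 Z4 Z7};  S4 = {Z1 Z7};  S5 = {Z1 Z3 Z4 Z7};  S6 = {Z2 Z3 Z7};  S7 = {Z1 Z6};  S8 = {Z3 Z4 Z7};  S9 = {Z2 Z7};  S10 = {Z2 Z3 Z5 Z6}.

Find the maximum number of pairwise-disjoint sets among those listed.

S4, S10 are pairwise disjoint (S4={Z1,Z7}; S10={Z2,Z3,Z5,Z6}).
Every remaining set overlaps one of these, and no 3 of the listed sets are pairwise disjoint, so 2 is the maximum.

2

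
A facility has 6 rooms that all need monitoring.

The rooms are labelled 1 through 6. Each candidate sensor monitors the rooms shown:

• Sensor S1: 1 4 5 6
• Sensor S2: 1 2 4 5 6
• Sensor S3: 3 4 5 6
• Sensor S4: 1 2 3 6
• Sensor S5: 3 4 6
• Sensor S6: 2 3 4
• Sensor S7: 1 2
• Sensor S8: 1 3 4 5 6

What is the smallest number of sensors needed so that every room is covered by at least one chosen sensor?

2

Take {S6, S8}. Their union is {1, 2, 3, 4, 5, 6}, which is all 6 rooms.
No single sensor has all 6 rooms (the largest, S2, has 5), so 2 is optimal.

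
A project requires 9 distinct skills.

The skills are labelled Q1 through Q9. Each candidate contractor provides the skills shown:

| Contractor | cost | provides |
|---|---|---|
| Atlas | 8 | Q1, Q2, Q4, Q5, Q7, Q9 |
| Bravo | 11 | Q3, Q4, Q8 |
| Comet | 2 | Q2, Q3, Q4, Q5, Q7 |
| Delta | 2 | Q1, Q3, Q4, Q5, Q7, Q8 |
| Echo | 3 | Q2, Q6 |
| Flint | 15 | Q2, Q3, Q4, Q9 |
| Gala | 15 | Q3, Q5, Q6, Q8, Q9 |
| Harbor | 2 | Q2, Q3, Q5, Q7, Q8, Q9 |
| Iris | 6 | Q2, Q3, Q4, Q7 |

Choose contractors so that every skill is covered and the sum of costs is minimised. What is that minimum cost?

7

Delta, Echo, Harbor together cover every skill (Delta ∪ Echo ∪ Harbor = {Q1, Q2, Q3, Q4, Q5, Q6, Q7, Q8, Q9}); total cost 2 + 3 + 2 = 7.
No covering selection has total cost below 7.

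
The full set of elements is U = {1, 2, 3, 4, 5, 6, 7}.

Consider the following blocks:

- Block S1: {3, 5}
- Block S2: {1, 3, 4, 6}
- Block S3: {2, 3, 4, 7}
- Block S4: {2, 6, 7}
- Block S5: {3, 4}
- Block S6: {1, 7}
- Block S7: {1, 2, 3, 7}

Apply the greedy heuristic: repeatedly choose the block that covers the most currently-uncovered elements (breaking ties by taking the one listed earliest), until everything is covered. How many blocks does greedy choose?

3

Greedy: pick S2 (covers 4 new) → pick S3 (covers 2 new) → pick S1 (covers 1 new). Total picks: 3.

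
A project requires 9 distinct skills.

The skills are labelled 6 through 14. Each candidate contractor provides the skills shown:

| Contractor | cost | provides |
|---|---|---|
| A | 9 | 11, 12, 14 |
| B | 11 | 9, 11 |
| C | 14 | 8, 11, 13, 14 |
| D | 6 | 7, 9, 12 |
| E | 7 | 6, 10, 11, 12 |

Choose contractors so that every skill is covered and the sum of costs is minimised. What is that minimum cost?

27

C, D, E together cover every skill (C ∪ D ∪ E = {6, 7, 8, 9, 10, 11, 12, 13, 14}); total cost 14 + 6 + 7 = 27.
No covering selection has total cost below 27.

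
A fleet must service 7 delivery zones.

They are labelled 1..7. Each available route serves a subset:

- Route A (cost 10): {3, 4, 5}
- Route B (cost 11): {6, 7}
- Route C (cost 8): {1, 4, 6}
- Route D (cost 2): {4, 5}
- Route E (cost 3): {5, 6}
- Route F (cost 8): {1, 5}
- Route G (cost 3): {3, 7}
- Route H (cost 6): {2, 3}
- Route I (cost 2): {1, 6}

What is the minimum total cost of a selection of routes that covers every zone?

13

D, G, H, I together cover every zone (D ∪ G ∪ H ∪ I = {1, 2, 3, 4, 5, 6, 7}); total cost 2 + 3 + 6 + 2 = 13.
No covering selection has total cost below 13.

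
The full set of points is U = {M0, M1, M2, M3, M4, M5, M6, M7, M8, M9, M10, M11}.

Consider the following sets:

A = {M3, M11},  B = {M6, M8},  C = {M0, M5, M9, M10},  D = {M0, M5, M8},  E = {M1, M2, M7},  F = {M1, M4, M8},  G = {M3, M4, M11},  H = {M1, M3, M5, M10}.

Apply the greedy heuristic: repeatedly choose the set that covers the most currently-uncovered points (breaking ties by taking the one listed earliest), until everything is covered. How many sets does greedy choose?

4

Greedy: pick C (covers 4 new) → pick E (covers 3 new) → pick G (covers 3 new) → pick B (covers 2 new). Total picks: 4.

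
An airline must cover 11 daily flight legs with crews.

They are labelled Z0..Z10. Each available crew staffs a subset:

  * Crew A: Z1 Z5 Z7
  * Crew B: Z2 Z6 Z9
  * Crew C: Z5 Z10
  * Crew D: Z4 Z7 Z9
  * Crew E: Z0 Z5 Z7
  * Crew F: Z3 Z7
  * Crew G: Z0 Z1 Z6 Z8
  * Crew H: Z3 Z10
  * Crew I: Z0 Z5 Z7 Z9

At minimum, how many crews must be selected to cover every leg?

Take {B, D, E, G, H}. Their union is {Z0, Z1, Z2, Z3, Z4, Z5, Z6, Z7, Z8, Z9, Z10}, which is all 11 legs.
No 4 of the 9 crews cover everything (all 126 combinations miss at least one leg), so 5 is optimal.

5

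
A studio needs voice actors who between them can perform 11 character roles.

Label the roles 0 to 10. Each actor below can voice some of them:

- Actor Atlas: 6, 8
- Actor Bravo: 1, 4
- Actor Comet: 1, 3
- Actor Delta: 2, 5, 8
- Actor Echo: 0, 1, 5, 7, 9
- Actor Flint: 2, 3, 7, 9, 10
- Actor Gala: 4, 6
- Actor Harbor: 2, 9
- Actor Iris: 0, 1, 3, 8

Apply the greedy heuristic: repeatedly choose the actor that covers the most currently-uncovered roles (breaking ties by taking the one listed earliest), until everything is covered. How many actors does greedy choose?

Greedy: pick Echo (covers 5 new) → pick Flint (covers 3 new) → pick Atlas (covers 2 new) → pick Bravo (covers 1 new). Total picks: 4.

4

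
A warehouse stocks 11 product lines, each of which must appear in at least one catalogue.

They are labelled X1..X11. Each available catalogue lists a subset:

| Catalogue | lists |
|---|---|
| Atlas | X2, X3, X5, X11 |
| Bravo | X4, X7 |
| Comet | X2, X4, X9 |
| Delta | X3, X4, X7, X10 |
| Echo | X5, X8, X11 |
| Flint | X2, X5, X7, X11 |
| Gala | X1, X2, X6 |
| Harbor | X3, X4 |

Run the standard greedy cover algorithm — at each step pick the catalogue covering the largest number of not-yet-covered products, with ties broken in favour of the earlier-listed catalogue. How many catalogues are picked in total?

5

Greedy: pick Atlas (covers 4 new) → pick Delta (covers 3 new) → pick Gala (covers 2 new) → pick Comet (covers 1 new) → pick Echo (covers 1 new). Total picks: 5.
(The true minimum cover uses only 4 catalogues, so greedy is not optimal here.)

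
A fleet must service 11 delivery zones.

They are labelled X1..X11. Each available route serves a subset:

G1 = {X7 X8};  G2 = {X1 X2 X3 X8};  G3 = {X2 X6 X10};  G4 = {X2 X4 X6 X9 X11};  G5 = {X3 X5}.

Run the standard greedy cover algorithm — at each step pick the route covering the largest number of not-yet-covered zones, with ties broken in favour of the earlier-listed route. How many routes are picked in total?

5

Greedy: pick G4 (covers 5 new) → pick G2 (covers 3 new) → pick G1 (covers 1 new) → pick G3 (covers 1 new) → pick G5 (covers 1 new). Total picks: 5.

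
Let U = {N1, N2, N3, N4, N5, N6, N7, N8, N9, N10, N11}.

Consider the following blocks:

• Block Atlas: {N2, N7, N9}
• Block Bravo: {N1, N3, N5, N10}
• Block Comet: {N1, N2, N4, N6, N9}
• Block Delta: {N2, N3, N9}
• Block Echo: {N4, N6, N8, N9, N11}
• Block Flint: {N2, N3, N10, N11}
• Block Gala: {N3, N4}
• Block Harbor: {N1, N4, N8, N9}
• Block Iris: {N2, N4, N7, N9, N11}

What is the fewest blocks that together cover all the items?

3

Atlas and Bravo and Echo together: Atlas ∪ Bravo ∪ Echo = {N1, N2, N3, N4, N5, N6, N7, N8, N9, N10, N11} — every item is covered.
Each block has at most 5 items, and 2·5 = 10 < 11 — so at least 3 blocks are needed, and 3 is optimal.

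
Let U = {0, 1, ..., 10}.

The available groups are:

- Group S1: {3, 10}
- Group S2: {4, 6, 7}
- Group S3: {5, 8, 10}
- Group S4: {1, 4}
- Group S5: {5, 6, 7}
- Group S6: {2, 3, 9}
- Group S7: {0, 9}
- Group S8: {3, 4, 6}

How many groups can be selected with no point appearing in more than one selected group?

S1, S4, S5, S7 are pairwise disjoint (S1={3,10}; S4={1,4}; S5={5,6,7}; S7={0,9}).
Every remaining group overlaps one of these, and no 5 of the listed groups are pairwise disjoint, so 4 is the maximum.

4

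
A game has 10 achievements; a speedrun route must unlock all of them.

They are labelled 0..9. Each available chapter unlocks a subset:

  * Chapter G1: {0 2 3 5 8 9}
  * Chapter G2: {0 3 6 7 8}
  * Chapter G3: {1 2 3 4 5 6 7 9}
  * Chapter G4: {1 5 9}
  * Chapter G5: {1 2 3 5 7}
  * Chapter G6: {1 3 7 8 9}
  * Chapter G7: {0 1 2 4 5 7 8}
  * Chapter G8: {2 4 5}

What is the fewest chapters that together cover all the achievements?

2

G2 and G3 together: G2 ∪ G3 = {0, 1, 2, 3, 4, 5, 6, 7, 8, 9} — every achievement is covered.
No single chapter has all 10 achievements (the largest, G3, has 8), so 2 is optimal.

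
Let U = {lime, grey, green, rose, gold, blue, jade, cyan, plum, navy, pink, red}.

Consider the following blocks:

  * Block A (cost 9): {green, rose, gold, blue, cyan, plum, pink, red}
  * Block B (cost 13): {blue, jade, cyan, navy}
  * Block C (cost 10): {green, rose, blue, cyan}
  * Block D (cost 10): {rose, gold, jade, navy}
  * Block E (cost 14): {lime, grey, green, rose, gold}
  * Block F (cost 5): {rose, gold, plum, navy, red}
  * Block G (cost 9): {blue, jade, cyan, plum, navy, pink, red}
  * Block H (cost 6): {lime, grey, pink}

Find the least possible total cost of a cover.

23

E, G together cover every element (E ∪ G = {lime, grey, green, rose, gold, blue, jade, cyan, plum, navy, pink, red}); total cost 14 + 9 = 23.
The greedy pick F, H, A, G costs 29; no covering selection beats 23.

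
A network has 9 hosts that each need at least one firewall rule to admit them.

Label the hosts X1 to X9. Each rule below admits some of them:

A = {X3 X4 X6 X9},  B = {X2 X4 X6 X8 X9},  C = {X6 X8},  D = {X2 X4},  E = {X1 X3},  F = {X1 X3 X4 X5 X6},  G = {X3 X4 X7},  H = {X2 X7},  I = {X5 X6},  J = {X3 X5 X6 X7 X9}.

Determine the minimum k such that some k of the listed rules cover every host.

3

B and F and H together: B ∪ F ∪ H = {X1, X2, X3, X4, X5, X6, X7, X8, X9} — every host is covered.
No 2 of the 10 rules cover everything (all 45 combinations miss at least one host), so 3 is optimal.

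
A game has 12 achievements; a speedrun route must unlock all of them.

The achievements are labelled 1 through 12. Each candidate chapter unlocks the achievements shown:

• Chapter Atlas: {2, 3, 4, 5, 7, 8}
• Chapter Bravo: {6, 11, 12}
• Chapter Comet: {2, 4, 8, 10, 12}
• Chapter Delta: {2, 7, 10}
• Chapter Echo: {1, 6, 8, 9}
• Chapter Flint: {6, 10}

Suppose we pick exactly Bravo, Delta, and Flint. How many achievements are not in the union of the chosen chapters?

6

Union of Bravo, Delta, Flint = {2, 6, 7, 10, 11, 12}.
Not covered: 1, 3, 4, 5, 8, 9 — 6 achievements.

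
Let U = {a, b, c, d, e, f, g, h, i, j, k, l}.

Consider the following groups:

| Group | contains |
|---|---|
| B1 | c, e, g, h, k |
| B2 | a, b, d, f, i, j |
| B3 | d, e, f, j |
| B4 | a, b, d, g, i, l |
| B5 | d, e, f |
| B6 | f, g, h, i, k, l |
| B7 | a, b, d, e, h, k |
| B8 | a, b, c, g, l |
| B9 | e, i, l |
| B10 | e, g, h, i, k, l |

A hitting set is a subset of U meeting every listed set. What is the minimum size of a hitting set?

Take T = {d, g, i}. Each listed group contains at least one of these, so T is a hitting set of size 3.
No choice of 2 elements meets every group, so 3 is the minimum.

3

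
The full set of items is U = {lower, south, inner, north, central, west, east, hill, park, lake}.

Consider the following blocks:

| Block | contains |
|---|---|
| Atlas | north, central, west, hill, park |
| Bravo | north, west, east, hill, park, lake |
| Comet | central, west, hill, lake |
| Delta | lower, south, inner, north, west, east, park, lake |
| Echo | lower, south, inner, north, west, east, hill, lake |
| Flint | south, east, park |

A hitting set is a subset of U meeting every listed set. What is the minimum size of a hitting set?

Take H = {central, east}. Each listed block contains at least one of these, so H is a hitting set of size 2.
The blocks Comet, Flint are pairwise disjoint, so any hitting set needs a separate item for each — at least 2. Hence 2 is optimal.

2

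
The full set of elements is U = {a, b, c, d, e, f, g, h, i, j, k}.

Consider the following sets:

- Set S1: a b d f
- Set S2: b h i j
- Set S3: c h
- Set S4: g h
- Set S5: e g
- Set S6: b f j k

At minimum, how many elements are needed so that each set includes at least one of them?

3

Take T = {b, e, h}. Each listed set contains at least one of these, so T is a hitting set of size 3.
The sets S1, S3, S5 are pairwise disjoint, so any hitting set needs a separate element for each — at least 3. Hence 3 is optimal.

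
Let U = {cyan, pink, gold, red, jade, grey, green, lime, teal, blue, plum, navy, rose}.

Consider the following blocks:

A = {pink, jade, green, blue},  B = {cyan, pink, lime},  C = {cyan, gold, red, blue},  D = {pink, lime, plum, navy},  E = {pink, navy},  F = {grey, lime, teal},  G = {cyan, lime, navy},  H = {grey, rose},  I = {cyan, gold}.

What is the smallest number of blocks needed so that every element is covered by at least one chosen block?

Take {A, C, D, F, H}. Their union is {cyan, pink, gold, red, jade, grey, green, lime, teal, blue, plum, navy, rose}, which is all 13 elements.
No 4 of the 9 blocks cover everything (all 126 combinations miss at least one element), so 5 is optimal.

5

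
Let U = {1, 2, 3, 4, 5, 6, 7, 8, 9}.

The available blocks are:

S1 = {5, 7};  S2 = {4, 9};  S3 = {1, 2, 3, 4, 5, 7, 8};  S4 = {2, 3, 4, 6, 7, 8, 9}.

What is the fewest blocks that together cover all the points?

Take {S3, S4}. Their union is {1, 2, 3, 4, 5, 6, 7, 8, 9}, which is all 9 points.
No single block has all 9 points (the largest, S3, has 7), so 2 is optimal.

2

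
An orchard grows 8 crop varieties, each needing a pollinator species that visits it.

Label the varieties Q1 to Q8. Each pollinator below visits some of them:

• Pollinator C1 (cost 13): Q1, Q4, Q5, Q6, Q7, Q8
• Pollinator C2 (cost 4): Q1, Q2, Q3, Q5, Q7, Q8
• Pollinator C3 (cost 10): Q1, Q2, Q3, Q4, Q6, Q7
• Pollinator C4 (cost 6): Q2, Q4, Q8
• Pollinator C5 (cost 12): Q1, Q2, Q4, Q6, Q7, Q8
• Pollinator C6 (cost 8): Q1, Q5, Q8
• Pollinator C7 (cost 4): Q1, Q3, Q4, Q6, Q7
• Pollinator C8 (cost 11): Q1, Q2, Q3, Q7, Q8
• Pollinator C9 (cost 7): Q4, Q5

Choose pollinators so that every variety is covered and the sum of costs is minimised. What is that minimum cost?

8

C2, C7 together cover every variety (C2 ∪ C7 = {Q1, Q2, Q3, Q4, Q5, Q6, Q7, Q8}); total cost 4 + 4 = 8.
No covering selection has total cost below 8.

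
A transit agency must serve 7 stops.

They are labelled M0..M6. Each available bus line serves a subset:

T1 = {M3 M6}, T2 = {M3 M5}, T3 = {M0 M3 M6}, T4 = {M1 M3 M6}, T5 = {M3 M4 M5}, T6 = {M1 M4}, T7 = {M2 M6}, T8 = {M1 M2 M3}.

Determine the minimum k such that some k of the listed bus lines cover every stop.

T3 and T5 and T8 together: T3 ∪ T5 ∪ T8 = {M0, M1, M2, M3, M4, M5, M6} — every stop is covered.
Each bus line has at most 3 stops, and 2·3 = 6 < 7 — so at least 3 bus lines are needed, and 3 is optimal.

3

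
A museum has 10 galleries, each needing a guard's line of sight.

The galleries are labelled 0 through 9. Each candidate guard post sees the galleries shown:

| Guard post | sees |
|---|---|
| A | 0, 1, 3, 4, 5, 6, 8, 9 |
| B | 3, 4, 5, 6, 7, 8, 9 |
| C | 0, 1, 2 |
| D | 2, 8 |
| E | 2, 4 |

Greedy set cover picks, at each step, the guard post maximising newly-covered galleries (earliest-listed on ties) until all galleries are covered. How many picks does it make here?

Greedy: pick A (covers 8 new) → pick B (covers 1 new) → pick C (covers 1 new). Total picks: 3.
(The true minimum cover uses only 2 guard posts, so greedy is not optimal here.)

3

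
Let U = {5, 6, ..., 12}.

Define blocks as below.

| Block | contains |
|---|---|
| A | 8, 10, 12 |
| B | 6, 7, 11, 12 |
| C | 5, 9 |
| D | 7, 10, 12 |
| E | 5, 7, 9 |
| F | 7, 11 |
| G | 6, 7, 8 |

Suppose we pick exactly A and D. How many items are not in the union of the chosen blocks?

Union of A, D = {7, 8, 10, 12}.
Not covered: 5, 6, 9, 11 — 4 items.

4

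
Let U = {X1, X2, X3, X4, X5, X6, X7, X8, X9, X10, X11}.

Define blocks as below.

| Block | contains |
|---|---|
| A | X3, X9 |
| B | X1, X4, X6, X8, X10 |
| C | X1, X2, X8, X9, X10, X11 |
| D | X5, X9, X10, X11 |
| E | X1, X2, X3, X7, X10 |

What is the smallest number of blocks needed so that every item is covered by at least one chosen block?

Take {B, D, E}. Their union is {X1, X2, X3, X4, X5, X6, X7, X8, X9, X10, X11}, which is all 11 items.
Only B contains X4, so B is forced; the remaining 6 items need at least 2 more blocks (each remaining block adds at most 3) — so at least 3 blocks are needed, and 3 is optimal.

3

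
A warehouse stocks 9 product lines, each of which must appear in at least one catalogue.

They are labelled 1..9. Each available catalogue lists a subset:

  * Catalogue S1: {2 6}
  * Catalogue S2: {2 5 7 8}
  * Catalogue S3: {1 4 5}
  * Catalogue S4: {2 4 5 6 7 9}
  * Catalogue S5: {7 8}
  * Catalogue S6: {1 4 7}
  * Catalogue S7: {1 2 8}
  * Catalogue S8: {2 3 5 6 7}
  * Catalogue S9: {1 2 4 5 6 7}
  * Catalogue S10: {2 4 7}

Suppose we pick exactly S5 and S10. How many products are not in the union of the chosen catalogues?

5

Union of S5, S10 = {2, 4, 7, 8}.
Not covered: 1, 3, 5, 6, 9 — 5 products.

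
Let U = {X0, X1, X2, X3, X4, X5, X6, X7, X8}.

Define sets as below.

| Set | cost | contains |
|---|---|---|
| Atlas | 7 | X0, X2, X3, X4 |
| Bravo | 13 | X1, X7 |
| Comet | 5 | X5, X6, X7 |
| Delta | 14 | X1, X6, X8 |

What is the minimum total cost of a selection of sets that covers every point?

Atlas, Comet, Delta together cover every point (Atlas ∪ Comet ∪ Delta = {X0, X1, X2, X3, X4, X5, X6, X7, X8}); total cost 7 + 5 + 14 = 26.
No covering selection has total cost below 26.

26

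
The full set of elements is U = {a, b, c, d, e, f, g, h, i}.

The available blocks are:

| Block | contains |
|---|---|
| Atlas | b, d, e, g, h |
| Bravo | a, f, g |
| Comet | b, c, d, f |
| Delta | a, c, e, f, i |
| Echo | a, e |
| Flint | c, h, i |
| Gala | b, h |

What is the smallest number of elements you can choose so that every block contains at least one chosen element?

3

Take T = {a, c, h}. Each listed block contains at least one of these, so T is a hitting set of size 3.
No choice of 2 elements meets every block, so 3 is the minimum.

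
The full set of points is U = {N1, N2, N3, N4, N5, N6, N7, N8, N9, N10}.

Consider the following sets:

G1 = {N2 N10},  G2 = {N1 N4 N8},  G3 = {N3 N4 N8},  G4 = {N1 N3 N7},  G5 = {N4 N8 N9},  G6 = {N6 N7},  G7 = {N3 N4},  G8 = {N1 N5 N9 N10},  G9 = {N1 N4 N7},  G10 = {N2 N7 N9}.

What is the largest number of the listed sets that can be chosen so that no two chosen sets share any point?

G1, G5, G6 are pairwise disjoint (G1={N2,N10}; G5={N4,N8,N9}; G6={N6,N7}).
Every remaining set overlaps one of these, and no 4 of the listed sets are pairwise disjoint, so 3 is the maximum.

3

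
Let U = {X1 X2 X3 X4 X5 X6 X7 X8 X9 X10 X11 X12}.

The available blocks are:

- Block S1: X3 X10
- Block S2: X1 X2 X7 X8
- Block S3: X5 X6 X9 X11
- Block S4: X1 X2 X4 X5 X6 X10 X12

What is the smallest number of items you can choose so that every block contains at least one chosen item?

The 3 items {X8, X10, X11} hit every block.
The blocks S1, S2, S3 are pairwise disjoint, so any hitting set needs a separate item for each — at least 3. Hence 3 is optimal.

3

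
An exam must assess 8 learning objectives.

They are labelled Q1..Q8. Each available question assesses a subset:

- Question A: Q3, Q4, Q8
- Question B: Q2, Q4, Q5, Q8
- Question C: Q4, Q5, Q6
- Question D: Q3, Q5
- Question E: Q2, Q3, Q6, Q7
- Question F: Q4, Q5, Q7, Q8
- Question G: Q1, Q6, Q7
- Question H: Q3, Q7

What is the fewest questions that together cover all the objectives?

3

B and E and G together: B ∪ E ∪ G = {Q1, Q2, Q3, Q4, Q5, Q6, Q7, Q8} — every objective is covered.
Only G contains Q1, so G is forced; the remaining 5 objectives need at least 2 more questions (each remaining question adds at most 4) — so at least 3 questions are needed, and 3 is optimal.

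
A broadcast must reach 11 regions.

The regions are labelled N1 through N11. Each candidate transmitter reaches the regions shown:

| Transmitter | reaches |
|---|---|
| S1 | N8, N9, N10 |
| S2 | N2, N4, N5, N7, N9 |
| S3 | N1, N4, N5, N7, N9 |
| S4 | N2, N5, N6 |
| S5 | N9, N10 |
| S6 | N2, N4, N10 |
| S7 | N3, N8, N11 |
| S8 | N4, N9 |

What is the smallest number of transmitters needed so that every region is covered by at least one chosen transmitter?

4

Take {S3, S4, S5, S7}. Their union is {N1, N2, N3, N4, N5, N6, N7, N8, N9, N10, N11}, which is all 11 regions.
No 3 of the 8 transmitters cover everything (all 56 combinations miss at least one region), so 4 is optimal.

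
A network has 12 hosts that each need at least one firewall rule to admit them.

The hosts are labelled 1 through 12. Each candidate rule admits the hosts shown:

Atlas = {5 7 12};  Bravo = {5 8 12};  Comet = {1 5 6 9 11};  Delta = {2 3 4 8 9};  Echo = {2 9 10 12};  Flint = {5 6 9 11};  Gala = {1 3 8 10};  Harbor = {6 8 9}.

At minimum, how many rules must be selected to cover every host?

Take {Atlas, Comet, Delta, Gala}. Their union is {1, 2, 3, 4, 5, 6, 7, 8, 9, 10, 11, 12}, which is all 12 hosts.
No 3 of the 8 rules cover everything (all 56 combinations miss at least one host), so 4 is optimal.

4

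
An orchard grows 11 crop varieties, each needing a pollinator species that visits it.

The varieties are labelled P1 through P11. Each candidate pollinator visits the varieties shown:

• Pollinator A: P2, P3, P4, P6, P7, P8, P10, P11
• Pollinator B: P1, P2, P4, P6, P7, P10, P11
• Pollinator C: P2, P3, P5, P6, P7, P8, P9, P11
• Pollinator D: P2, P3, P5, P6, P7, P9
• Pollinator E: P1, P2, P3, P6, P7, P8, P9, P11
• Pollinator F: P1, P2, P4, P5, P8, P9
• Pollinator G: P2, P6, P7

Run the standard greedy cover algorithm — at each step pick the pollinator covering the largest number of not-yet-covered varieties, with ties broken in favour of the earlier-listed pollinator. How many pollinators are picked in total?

Greedy: pick A (covers 8 new) → pick F (covers 3 new). Total picks: 2.

2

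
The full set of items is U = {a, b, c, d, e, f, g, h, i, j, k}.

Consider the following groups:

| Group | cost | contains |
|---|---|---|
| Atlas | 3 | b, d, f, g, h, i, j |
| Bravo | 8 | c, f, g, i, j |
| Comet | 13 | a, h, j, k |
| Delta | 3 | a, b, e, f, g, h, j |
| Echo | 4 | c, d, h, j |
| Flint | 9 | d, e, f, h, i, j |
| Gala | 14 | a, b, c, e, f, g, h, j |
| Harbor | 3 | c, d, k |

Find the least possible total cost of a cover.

9

Atlas, Delta, Harbor together cover every item (Atlas ∪ Delta ∪ Harbor = {a, b, c, d, e, f, g, h, i, j, k}); total cost 3 + 3 + 3 = 9.
No covering selection has total cost below 9.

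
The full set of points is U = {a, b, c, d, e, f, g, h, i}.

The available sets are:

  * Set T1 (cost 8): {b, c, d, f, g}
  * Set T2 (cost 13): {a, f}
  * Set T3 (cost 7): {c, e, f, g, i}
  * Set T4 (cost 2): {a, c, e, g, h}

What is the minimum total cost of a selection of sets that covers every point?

T1, T3, T4 together cover every point (T1 ∪ T3 ∪ T4 = {a, b, c, d, e, f, g, h, i}); total cost 8 + 7 + 2 = 17.
No covering selection has total cost below 17.

17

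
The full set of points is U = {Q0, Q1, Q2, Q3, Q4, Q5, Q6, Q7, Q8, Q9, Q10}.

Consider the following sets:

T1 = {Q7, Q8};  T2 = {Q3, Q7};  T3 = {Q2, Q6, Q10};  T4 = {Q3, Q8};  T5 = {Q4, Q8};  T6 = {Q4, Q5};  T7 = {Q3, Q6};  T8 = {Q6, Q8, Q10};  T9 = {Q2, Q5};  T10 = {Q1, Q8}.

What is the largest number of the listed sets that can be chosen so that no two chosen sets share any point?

4

T2, T3, T6, T10 are pairwise disjoint (T2={Q3,Q7}; T3={Q2,Q6,Q10}; T6={Q4,Q5}; T10={Q1,Q8}).
Every remaining set overlaps one of these, and no 5 of the listed sets are pairwise disjoint, so 4 is the maximum.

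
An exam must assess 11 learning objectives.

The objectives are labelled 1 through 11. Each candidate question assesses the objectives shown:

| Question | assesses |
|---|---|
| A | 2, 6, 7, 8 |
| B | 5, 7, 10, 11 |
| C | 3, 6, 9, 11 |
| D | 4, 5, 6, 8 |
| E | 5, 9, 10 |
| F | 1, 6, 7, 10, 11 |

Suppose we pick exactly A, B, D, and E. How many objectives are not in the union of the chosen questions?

2

Union of A, B, D, E = {2, 4, 5, 6, 7, 8, 9, 10, 11}.
Not covered: 1, 3 — 2 objectives.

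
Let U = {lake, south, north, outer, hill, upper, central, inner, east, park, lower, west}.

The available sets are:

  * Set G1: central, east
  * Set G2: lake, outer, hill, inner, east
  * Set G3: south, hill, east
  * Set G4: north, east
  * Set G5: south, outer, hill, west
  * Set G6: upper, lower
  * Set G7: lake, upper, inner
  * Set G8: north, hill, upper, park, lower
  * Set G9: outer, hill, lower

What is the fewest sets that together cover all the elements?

G1 and G2 and G5 and G8 together: G1 ∪ G2 ∪ G5 ∪ G8 = {lake, south, north, outer, hill, upper, central, inner, east, park, lower, west} — every element is covered.
No 3 of the 9 sets cover everything (all 84 combinations miss at least one element), so 4 is optimal.

4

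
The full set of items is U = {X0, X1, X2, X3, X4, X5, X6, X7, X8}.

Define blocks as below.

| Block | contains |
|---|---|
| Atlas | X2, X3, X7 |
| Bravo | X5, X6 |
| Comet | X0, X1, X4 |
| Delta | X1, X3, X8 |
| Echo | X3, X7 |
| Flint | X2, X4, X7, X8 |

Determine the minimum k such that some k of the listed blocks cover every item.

Atlas and Bravo and Comet and Delta together: Atlas ∪ Bravo ∪ Comet ∪ Delta = {X0, X1, X2, X3, X4, X5, X6, X7, X8} — every item is covered.
No 3 of the 6 blocks cover everything (all 20 combinations miss at least one item), so 4 is optimal.

4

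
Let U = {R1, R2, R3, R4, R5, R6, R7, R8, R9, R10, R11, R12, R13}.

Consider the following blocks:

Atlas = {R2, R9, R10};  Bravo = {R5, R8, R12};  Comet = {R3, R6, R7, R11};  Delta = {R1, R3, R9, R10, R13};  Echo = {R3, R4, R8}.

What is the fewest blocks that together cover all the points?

Take {Atlas, Bravo, Comet, Delta, Echo}. Their union is {R1, R2, R3, R4, R5, R6, R7, R8, R9, R10, R11, R12, R13}, which is all 13 points.
No 4 of the 5 blocks cover everything (all 5 combinations miss at least one point), so 5 is optimal.

5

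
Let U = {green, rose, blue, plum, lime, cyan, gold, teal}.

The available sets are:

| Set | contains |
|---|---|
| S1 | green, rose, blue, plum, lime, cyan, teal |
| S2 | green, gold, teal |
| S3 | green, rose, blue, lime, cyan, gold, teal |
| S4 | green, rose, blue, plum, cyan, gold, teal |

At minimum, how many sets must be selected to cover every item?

Take {S1, S2}. Their union is {green, rose, blue, plum, lime, cyan, gold, teal}, which is all 8 items.
No single set has all 8 items (the largest, S1, has 7), so 2 is optimal.

2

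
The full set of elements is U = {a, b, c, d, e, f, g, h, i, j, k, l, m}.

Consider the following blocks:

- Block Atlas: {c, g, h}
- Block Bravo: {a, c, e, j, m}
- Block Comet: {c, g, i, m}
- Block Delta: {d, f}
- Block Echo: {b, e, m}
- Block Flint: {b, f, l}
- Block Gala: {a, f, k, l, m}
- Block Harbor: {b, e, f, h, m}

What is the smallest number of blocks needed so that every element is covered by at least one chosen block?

5

Take {Bravo, Comet, Delta, Gala, Harbor}. Their union is {a, b, c, d, e, f, g, h, i, j, k, l, m}, which is all 13 elements.
No 4 of the 8 blocks cover everything (all 70 combinations miss at least one element), so 5 is optimal.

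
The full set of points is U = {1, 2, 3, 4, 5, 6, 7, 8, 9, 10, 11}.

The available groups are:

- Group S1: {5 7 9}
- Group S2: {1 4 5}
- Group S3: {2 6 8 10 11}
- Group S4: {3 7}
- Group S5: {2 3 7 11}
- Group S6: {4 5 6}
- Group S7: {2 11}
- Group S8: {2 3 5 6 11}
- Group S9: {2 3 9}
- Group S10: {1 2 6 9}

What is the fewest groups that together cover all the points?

4

S1 and S2 and S3 and S9 together: S1 ∪ S2 ∪ S3 ∪ S9 = {1, 2, 3, 4, 5, 6, 7, 8, 9, 10, 11} — every point is covered.
No 3 of the 10 groups cover everything (all 120 combinations miss at least one point), so 4 is optimal.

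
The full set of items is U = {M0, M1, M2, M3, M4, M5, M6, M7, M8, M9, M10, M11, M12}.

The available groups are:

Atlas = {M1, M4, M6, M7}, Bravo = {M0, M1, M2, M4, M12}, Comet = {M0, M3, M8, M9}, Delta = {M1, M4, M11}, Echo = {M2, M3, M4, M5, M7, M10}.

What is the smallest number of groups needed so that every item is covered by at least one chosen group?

Atlas and Bravo and Comet and Delta and Echo together: Atlas ∪ Bravo ∪ Comet ∪ Delta ∪ Echo = {M0, M1, M2, M3, M4, M5, M6, M7, M8, M9, M10, M11, M12} — every item is covered.
No 4 of the 5 groups cover everything (all 5 combinations miss at least one item), so 5 is optimal.

5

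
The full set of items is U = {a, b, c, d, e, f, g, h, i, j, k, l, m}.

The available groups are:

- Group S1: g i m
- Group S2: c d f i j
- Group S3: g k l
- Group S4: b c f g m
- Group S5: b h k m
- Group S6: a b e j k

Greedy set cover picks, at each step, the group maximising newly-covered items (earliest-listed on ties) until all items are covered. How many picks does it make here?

4

Greedy: pick S2 (covers 5 new) → pick S5 (covers 4 new) → pick S3 (covers 2 new) → pick S6 (covers 2 new). Total picks: 4.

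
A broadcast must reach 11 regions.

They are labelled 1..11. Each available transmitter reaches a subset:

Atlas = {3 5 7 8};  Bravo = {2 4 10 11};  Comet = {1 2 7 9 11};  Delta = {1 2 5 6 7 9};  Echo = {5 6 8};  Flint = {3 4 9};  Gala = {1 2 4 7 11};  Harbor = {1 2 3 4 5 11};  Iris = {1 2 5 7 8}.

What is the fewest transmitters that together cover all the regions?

3

Take {Atlas, Bravo, Delta}. Their union is {1, 2, 3, 4, 5, 6, 7, 8, 9, 10, 11}, which is all 11 regions.
Only Bravo contains 10, so Bravo is forced; the remaining 7 regions need at least 2 more transmitters (each remaining transmitter adds at most 5) — so at least 3 transmitters are needed, and 3 is optimal.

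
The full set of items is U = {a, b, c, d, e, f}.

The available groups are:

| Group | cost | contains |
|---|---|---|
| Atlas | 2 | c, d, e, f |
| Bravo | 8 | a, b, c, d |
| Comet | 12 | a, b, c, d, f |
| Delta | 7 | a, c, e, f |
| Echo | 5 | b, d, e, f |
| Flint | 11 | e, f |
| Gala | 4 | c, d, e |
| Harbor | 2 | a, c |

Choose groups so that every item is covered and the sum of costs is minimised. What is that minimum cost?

Echo, Harbor together cover every item (Echo ∪ Harbor = {a, b, c, d, e, f}); total cost 5 + 2 = 7.
The greedy pick Atlas, Harbor, Echo costs 9; no covering selection beats 7.

7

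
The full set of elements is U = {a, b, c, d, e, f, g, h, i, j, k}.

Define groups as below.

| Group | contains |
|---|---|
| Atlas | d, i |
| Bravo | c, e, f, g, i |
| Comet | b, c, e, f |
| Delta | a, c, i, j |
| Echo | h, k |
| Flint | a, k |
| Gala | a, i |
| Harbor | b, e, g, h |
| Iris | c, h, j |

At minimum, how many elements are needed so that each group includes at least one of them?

4

The 4 elements {c, g, i, k} hit every group.
No choice of 3 elements meets every group, so 4 is the minimum.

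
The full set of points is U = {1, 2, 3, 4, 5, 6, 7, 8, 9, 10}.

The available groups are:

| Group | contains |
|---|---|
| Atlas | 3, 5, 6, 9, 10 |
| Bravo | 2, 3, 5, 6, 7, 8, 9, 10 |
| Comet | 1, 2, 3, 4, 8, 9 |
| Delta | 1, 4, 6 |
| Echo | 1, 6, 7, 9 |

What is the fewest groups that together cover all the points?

2

Bravo and Comet cover everything between them: the union {1, 2, 3, 4, 5, 6, 7, 8, 9, 10} is all of U.
No single group has all 10 points (the largest, Bravo, has 8), so 2 is optimal.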